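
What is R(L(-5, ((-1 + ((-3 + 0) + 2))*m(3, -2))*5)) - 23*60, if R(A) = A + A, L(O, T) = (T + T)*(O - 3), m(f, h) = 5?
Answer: 220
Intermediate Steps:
L(O, T) = 2*T*(-3 + O) (L(O, T) = (2*T)*(-3 + O) = 2*T*(-3 + O))
R(A) = 2*A
R(L(-5, ((-1 + ((-3 + 0) + 2))*m(3, -2))*5)) - 23*60 = 2*(2*(((-1 + ((-3 + 0) + 2))*5)*5)*(-3 - 5)) - 23*60 = 2*(2*(((-1 + (-3 + 2))*5)*5)*(-8)) - 1380 = 2*(2*(((-1 - 1)*5)*5)*(-8)) - 1380 = 2*(2*(-2*5*5)*(-8)) - 1380 = 2*(2*(-10*5)*(-8)) - 1380 = 2*(2*(-50)*(-8)) - 1380 = 2*800 - 1380 = 1600 - 1380 = 220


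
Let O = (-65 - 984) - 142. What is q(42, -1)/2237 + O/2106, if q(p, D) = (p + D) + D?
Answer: -860009/1570374 ≈ -0.54765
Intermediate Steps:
q(p, D) = p + 2*D (q(p, D) = (D + p) + D = p + 2*D)
O = -1191 (O = -1049 - 142 = -1191)
q(42, -1)/2237 + O/2106 = (42 + 2*(-1))/2237 - 1191/2106 = (42 - 2)*(1/2237) - 1191*1/2106 = 40*(1/2237) - 397/702 = 40/2237 - 397/702 = -860009/1570374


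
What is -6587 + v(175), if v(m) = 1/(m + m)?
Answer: -2305449/350 ≈ -6587.0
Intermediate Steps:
v(m) = 1/(2*m)
-6587 + v(175) = -6587 + (½)/175 = -6587 + (½)*(1/175) = -6587 + 1/350 = -2305449/350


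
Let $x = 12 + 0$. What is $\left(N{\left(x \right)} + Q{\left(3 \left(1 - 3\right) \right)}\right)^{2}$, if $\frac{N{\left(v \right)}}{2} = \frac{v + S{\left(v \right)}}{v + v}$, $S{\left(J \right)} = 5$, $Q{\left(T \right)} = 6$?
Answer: $\frac{7921}{144} \approx 55.007$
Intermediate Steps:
$x = 12$
$N{\left(v \right)} = \frac{5 + v}{v}$ ($N{\left(v \right)} = 2 \frac{v + 5}{v + v} = 2 \frac{5 + v}{2 v} = \frac{5 + v}{v}$)
$\left(N{\left(x \right)} + Q{\left(3 \left(1 - 3\right) \right)}\right)^{2} = \left(\frac{5 + 12}{12} + 6\right)^{2} = \left(\frac{1}{12} \cdot 17 + 6\right)^{2} = \left(\frac{17}{12} + 6\right)^{2} = \left(\frac{89}{12}\right)^{2} = \frac{7921}{144}$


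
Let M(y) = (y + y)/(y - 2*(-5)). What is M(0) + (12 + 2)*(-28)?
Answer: -392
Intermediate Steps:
M(y) = 2*y/(10 + y) (M(y) = (2*y)/(y + 10) = (2*y)/(10 + y) = 2*y/(10 + y))
M(0) + (12 + 2)*(-28) = 2*0/(10 + 0) + (12 + 2)*(-28) = 2*0/10 + 14*(-28) = 2*0*(⅒) - 392 = 0 - 392 = -392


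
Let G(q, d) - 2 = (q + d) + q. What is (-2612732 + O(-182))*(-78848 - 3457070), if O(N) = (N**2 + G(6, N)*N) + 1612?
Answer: 9007468231560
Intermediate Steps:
G(q, d) = 2 + d + 2*q (G(q, d) = 2 + ((q + d) + q) = 2 + ((d + q) + q) = 2 + (d + 2*q) = 2 + d + 2*q)
O(N) = 1612 + N**2 + N*(14 + N) (O(N) = (N**2 + (2 + N + 2*6)*N) + 1612 = (N**2 + (2 + N + 12)*N) + 1612 = (N**2 + (14 + N)*N) + 1612 = (N**2 + N*(14 + N)) + 1612 = 1612 + N**2 + N*(14 + N))
(-2612732 + O(-182))*(-78848 - 3457070) = (-2612732 + (1612 + (-182)**2 - 182*(14 - 182)))*(-78848 - 3457070) = (-2612732 + (1612 + 33124 - 182*(-168)))*(-3535918) = (-2612732 + (1612 + 33124 + 30576))*(-3535918) = (-2612732 + 65312)*(-3535918) = -2547420*(-3535918) = 9007468231560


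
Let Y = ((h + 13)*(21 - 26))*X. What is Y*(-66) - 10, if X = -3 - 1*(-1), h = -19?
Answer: 3950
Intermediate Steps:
X = -2 (X = -3 + 1 = -2)
Y = -60 (Y = ((-19 + 13)*(21 - 26))*(-2) = -6*(-5)*(-2) = 30*(-2) = -60)
Y*(-66) - 10 = -60*(-66) - 10 = 3960 - 10 = 3950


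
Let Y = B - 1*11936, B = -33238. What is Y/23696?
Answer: -22587/11848 ≈ -1.9064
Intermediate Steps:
Y = -45174 (Y = -33238 - 1*11936 = -33238 - 11936 = -45174)
Y/23696 = -45174/23696 = -45174*1/23696 = -22587/11848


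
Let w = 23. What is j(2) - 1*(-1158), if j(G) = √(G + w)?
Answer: 1163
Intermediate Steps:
j(G) = √(23 + G) (j(G) = √(G + 23) = √(23 + G))
j(2) - 1*(-1158) = √(23 + 2) - 1*(-1158) = √25 + 1158 = 5 + 1158 = 1163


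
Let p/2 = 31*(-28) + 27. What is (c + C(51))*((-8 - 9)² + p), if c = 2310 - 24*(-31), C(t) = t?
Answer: -4325265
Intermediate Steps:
p = -1682 (p = 2*(31*(-28) + 27) = 2*(-868 + 27) = 2*(-841) = -1682)
c = 3054 (c = 2310 + 744 = 3054)
(c + C(51))*((-8 - 9)² + p) = (3054 + 51)*((-8 - 9)² - 1682) = 3105*((-17)² - 1682) = 3105*(289 - 1682) = 3105*(-1393) = -4325265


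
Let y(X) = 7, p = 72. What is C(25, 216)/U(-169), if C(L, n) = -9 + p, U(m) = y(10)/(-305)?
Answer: -2745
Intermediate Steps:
U(m) = -7/305 (U(m) = 7/(-305) = 7*(-1/305) = -7/305)
C(L, n) = 63 (C(L, n) = -9 + 72 = 63)
C(25, 216)/U(-169) = 63/(-7/305) = 63*(-305/7) = -2745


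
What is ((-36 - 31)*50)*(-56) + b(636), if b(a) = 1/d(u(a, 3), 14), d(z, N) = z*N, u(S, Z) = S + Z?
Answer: 1678269601/8946 ≈ 1.8760e+5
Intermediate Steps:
d(z, N) = N*z
b(a) = 1/(42 + 14*a) (b(a) = 1/(14*(a + 3)) = 1/(14*(3 + a)) = 1/(42 + 14*a))
((-36 - 31)*50)*(-56) + b(636) = ((-36 - 31)*50)*(-56) + 1/(14*(3 + 636)) = -67*50*(-56) + (1/14)/639 = -3350*(-56) + (1/14)*(1/639) = 187600 + 1/8946 = 1678269601/8946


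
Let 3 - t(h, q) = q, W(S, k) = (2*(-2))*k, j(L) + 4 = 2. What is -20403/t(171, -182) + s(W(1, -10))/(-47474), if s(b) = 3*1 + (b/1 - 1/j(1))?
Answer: -1937240139/17565380 ≈ -110.29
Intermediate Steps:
j(L) = -2 (j(L) = -4 + 2 = -2)
W(S, k) = -4*k
t(h, q) = 3 - q
s(b) = 7/2 + b (s(b) = 3*1 + (b/1 - 1/(-2)) = 3 + (b*1 - 1*(-½)) = 3 + (b + ½) = 3 + (½ + b) = 7/2 + b)
-20403/t(171, -182) + s(W(1, -10))/(-47474) = -20403/(3 - 1*(-182)) + (7/2 - 4*(-10))/(-47474) = -20403/(3 + 182) + (7/2 + 40)*(-1/47474) = -20403/185 + (87/2)*(-1/47474) = -20403*1/185 - 87/94948 = -20403/185 - 87/94948 = -1937240139/17565380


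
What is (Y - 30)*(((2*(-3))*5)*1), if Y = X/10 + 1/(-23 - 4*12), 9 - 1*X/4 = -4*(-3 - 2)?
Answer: 55733/54 ≈ 1032.1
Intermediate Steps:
X = -44 (X = 36 - (-16)*(-3 - 2) = 36 - (-16)*(-5) = 36 - 4*20 = 36 - 80 = -44)
Y = -7133/1620 (Y = -44/10 + 1/(-23 - 4*12) = -44*1/10 + (1/12)/(-27) = -22/5 - 1/27*1/12 = -22/5 - 1/324 = -7133/1620 ≈ -4.4031)
(Y - 30)*(((2*(-3))*5)*1) = (-7133/1620 - 30)*(((2*(-3))*5)*1) = -55733*(-6*5)/1620 = -(-55733)/54 = -55733/1620*(-30) = 55733/54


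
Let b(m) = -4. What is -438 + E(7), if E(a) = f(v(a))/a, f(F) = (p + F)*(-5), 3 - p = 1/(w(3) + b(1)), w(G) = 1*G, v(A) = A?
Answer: -3121/7 ≈ -445.86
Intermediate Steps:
w(G) = G
p = 4 (p = 3 - 1/(3 - 4) = 3 - 1/(-1) = 3 - 1*(-1) = 3 + 1 = 4)
f(F) = -20 - 5*F (f(F) = (4 + F)*(-5) = -20 - 5*F)
E(a) = (-20 - 5*a)/a
-438 + E(7) = -438 + (-5 - 20/7) = -438 - 55/7 = -3121/7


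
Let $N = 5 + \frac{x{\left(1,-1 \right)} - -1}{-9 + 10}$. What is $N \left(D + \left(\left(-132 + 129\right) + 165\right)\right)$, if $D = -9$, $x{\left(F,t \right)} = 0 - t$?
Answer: $1071$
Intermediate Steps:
$x{\left(F,t \right)} = - t$
$N = 7$ ($N = 5 + \frac{\left(-1\right) \left(-1\right) - -1}{-9 + 10} = 5 + \frac{1 + 1}{1} = 5 + 2 \cdot 1 = 5 + 2 = 7$)
$N \left(D + \left(\left(-132 + 129\right) + 165\right)\right) = 7 \left(-9 + \left(\left(-132 + 129\right) + 165\right)\right) = 7 \left(-9 + \left(-3 + 165\right)\right) = 7 \left(-9 + 162\right) = 7 \cdot 153 = 1071$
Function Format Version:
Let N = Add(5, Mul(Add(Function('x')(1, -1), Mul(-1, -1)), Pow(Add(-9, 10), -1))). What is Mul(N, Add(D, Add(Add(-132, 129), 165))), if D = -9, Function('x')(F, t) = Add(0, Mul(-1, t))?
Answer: 1071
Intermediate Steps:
Function('x')(F, t) = Mul(-1, t)
N = 7 (N = Add(5, Mul(Add(Mul(-1, -1), Mul(-1, -1)), Pow(Add(-9, 10), -1))) = Add(5, Mul(Add(1, 1), Pow(1, -1))) = Add(5, Mul(2, 1)) = Add(5, 2) = 7)
Mul(N, Add(D, Add(Add(-132, 129), 165))) = Mul(7, Add(-9, Add(Add(-132, 129), 165))) = Mul(7, Add(-9, Add(-3, 165))) = Mul(7, Add(-9, 162)) = Mul(7, 153) = 1071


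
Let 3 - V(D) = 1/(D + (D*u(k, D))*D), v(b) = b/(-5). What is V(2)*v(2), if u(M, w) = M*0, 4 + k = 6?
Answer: -1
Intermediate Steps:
k = 2 (k = -4 + 6 = 2)
u(M, w) = 0
v(b) = -b/5 (v(b) = b*(-1/5) = -b/5)
V(D) = 3 - 1/D (V(D) = 3 - 1/(D + (D*0)*D) = 3 - 1/(D + 0*D) = 3 - 1/(D + 0) = 3 - 1/D)
V(2)*v(2) = (3 - 1/2)*(-1/5*2) = (3 - 1*1/2)*(-2/5) = (3 - 1/2)*(-2/5) = (5/2)*(-2/5) = -1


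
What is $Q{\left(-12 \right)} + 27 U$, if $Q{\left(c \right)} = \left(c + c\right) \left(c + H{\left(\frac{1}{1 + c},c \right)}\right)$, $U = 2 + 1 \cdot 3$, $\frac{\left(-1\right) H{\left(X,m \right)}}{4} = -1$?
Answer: $327$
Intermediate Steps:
$H{\left(X,m \right)} = 4$ ($H{\left(X,m \right)} = \left(-4\right) \left(-1\right) = 4$)
$U = 5$ ($U = 2 + 3 = 5$)
$Q{\left(c \right)} = 2 c \left(4 + c\right)$ ($Q{\left(c \right)} = \left(c + c\right) \left(c + 4\right) = 2 c \left(4 + c\right)$)
$Q{\left(-12 \right)} + 27 U = 2 \left(-12\right) \left(4 - 12\right) + 27 \cdot 5 = 2 \left(-12\right) \left(-8\right) + 135 = 192 + 135 = 327$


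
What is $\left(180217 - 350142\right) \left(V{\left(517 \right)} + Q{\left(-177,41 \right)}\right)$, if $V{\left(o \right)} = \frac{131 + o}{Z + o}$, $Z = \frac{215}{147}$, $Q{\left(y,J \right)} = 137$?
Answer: $- \frac{895213668475}{38107} \approx -2.3492 \cdot 10^{7}$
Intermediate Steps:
$Z = \frac{215}{147}$ ($Z = 215 \cdot \frac{1}{147} = \frac{215}{147} \approx 1.4626$)
$V{\left(o \right)} = \frac{131 + o}{\frac{215}{147} + o}$
$\left(180217 - 350142\right) \left(V{\left(517 \right)} + Q{\left(-177,41 \right)}\right) = \left(180217 - 350142\right) \left(\frac{147 \left(131 + 517\right)}{215 + 147 \cdot 517} + 137\right) = - 169925 \left(147 \frac{1}{215 + 75999} \cdot 648 + 137\right) = - 169925 \left(147 \cdot \frac{1}{76214} \cdot 648 + 137\right) = - 169925 \left(\frac{47628}{38107} + 137\right) = \left(-169925\right) \frac{5268287}{38107} = - \frac{895213668475}{38107}$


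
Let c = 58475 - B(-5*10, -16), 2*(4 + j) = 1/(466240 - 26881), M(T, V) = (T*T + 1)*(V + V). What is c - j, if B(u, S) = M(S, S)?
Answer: 58613126753/878718 ≈ 66703.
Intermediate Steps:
M(T, V) = 2*V*(1 + T²) (M(T, V) = (T² + 1)*(2*V) = (1 + T²)*(2*V) = 2*V*(1 + T²))
B(u, S) = 2*S*(1 + S²)
j = -3514871/878718 (j = -4 + 1/(2*(466240 - 26881)) = -4 + (½)/439359 = -4 + (½)*(1/439359) = -4 + 1/878718 = -3514871/878718 ≈ -4.0000)
c = 66699 (c = 58475 - 2*(-16)*(1 + (-16)²) = 58475 - 2*(-16)*(1 + 256) = 58475 - 2*(-16)*257 = 58475 - 1*(-8224) = 58475 + 8224 = 66699)
c - j = 66699 - 1*(-3514871/878718) = 66699 + 3514871/878718 = 58613126753/878718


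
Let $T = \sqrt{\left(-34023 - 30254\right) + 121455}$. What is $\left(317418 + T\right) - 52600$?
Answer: $264818 + \sqrt{57178} \approx 2.6506 \cdot 10^{5}$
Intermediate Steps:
$T = \sqrt{57178}$ ($T = \sqrt{-64277 + 121455} = \sqrt{57178} \approx 239.12$)
$\left(317418 + T\right) - 52600 = \left(317418 + \sqrt{57178}\right) - 52600 = 264818 + \sqrt{57178}$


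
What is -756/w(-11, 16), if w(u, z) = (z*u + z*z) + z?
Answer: -63/8 ≈ -7.8750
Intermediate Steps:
w(u, z) = z + z² + u*z (w(u, z) = (u*z + z²) + z = (z² + u*z) + z = z + z² + u*z)
-756/w(-11, 16) = -756*1/(16*(1 - 11 + 16)) = -756/(16*6) = -756/96 = -756*1/96 = -63/8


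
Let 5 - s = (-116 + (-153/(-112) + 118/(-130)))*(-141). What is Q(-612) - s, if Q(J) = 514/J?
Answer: 18139473259/1113840 ≈ 16286.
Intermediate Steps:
s = -118564763/7280 (s = 5 - (-116 + (-153/(-112) + 118/(-130)))*(-141) = 5 - (-116 + (-153*(-1/112) + 118*(-1/130)))*(-141) = 5 - (-116 + (153/112 - 59/65))*(-141) = 5 - (-116 + 3337/7280)*(-141) = 5 - (-841143)*(-141)/7280 = 5 - 1*118601163/7280 = 5 - 118601163/7280 = -118564763/7280 ≈ -16286.)
Q(-612) - s = 514/(-612) - 1*(-118564763/7280) = 514*(-1/612) + 118564763/7280 = -257/306 + 118564763/7280 = 18139473259/1113840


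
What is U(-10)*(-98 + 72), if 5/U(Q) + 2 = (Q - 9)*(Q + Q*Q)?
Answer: 65/856 ≈ 0.075935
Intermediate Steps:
U(Q) = 5/(-2 + (-9 + Q)*(Q + Q**2)) (U(Q) = 5/(-2 + (Q - 9)*(Q + Q*Q)) = 5/(-2 + (-9 + Q)*(Q + Q**2)))
U(-10)*(-98 + 72) = (5/(-2 + (-10)**3 - 9*(-10) - 8*(-10)**2))*(-98 + 72) = (5/(-2 - 1000 + 90 - 8*100))*(-26) = (5/(-2 - 1000 + 90 - 800))*(-26) = (5/(-1712))*(-26) = (5*(-1/1712))*(-26) = -5/1712*(-26) = 65/856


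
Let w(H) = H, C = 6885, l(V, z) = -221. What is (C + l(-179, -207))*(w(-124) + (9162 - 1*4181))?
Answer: 32367048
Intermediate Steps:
(C + l(-179, -207))*(w(-124) + (9162 - 1*4181)) = (6885 - 221)*(-124 + (9162 - 1*4181)) = 6664*(-124 + (9162 - 4181)) = 6664*(-124 + 4981) = 6664*4857 = 32367048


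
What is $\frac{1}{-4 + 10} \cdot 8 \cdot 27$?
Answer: $36$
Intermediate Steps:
$\frac{1}{-4 + 10} \cdot 8 \cdot 27 = \frac{1}{6} \cdot 8 \cdot 27 = \frac{4}{3} \cdot 27 = 36$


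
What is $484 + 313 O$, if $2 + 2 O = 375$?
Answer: $\frac{117717}{2} \approx 58859.0$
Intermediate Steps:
$O = \frac{373}{2}$ ($O = -1 + \frac{1}{2} \cdot 375 = -1 + \frac{375}{2} = \frac{373}{2} \approx 186.5$)
$484 + 313 O = 484 + 313 \cdot \frac{373}{2} = 484 + \frac{116749}{2} = \frac{117717}{2}$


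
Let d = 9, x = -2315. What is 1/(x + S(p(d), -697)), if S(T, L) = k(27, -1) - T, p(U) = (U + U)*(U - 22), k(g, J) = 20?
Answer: -1/2061 ≈ -0.00048520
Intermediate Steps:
p(U) = 2*U*(-22 + U) (p(U) = (2*U)*(-22 + U) = 2*U*(-22 + U))
S(T, L) = 20 - T
1/(x + S(p(d), -697)) = 1/(-2315 + (20 - 2*9*(-22 + 9))) = 1/(-2315 + (20 - 2*9*(-13))) = 1/(-2315 + (20 - 1*(-234))) = 1/(-2315 + (20 + 234)) = 1/(-2315 + 254) = 1/(-2061) = -1/2061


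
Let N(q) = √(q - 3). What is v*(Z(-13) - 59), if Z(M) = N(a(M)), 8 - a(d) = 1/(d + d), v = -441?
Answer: 26019 - 441*√3406/26 ≈ 25029.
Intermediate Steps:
a(d) = 8 - 1/(2*d) (a(d) = 8 - 1/(d + d) = 8 - 1/(2*d))
N(q) = √(-3 + q)
Z(M) = √(5 - 1/(2*M)) (Z(M) = √(-3 + (8 - 1/(2*M))) = √(5 - 1/(2*M)))
v*(Z(-13) - 59) = -441*(√(20 - 2/(-13))/2 - 59) = -441*(√(20 - 2*(-1/13))/2 - 59) = -441*(√(20 + 2/13)/2 - 59) = -441*(√(262/13)/2 - 59) = -441*((√3406/13)/2 - 59) = -441*(√3406/26 - 59) = -441*(-59 + √3406/26) = 26019 - 441*√3406/26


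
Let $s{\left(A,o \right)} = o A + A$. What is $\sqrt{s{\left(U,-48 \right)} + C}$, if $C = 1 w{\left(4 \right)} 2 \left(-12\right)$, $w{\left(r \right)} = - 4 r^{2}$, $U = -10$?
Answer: $\sqrt{2006} \approx 44.788$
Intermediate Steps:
$s{\left(A,o \right)} = A + A o$ ($s{\left(A,o \right)} = A o + A = A + A o$)
$C = 1536$ ($C = 1 - 4 \cdot 4^{2} \cdot 2 \left(-12\right) = 1 \left(-4\right) 16 \cdot 2 \left(-12\right) = 1 \left(\left(-64\right) 2\right) \left(-12\right) = 1 \left(-128\right) \left(-12\right) = \left(-128\right) \left(-12\right) = 1536$)
$\sqrt{s{\left(U,-48 \right)} + C} = \sqrt{- 10 \left(1 - 48\right) + 1536} = \sqrt{\left(-10\right) \left(-47\right) + 1536} = \sqrt{470 + 1536} = \sqrt{2006}$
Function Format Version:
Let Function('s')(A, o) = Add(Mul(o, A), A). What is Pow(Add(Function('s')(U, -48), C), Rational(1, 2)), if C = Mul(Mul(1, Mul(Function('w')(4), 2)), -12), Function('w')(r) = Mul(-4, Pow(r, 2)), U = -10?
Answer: Pow(2006, Rational(1, 2)) ≈ 44.788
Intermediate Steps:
Function('s')(A, o) = Add(A, Mul(A, o)) (Function('s')(A, o) = Add(Mul(A, o), A) = Add(A, Mul(A, o)))
C = 1536 (C = Mul(Mul(1, Mul(Mul(-4, Pow(4, 2)), 2)), -12) = Mul(Mul(1, Mul(Mul(-4, 16), 2)), -12) = Mul(Mul(1, Mul(-64, 2)), -12) = Mul(Mul(1, -128), -12) = Mul(-128, -12) = 1536)
Pow(Add(Function('s')(U, -48), C), Rational(1, 2)) = Pow(Add(Mul(-10, Add(1, -48)), 1536), Rational(1, 2)) = Pow(Add(Mul(-10, -47), 1536), Rational(1, 2)) = Pow(Add(470, 1536), Rational(1, 2)) = Pow(2006, Rational(1, 2))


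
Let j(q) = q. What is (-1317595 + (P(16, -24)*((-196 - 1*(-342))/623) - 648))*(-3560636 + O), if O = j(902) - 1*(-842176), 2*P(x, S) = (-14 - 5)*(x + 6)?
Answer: 2231919251564874/623 ≈ 3.5825e+12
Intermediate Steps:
P(x, S) = -57 - 19*x/2 (P(x, S) = ((-14 - 5)*(x + 6))/2 = (-19*(6 + x))/2 = (-114 - 19*x)/2 = -57 - 19*x/2)
O = 843078 (O = 902 - 1*(-842176) = 902 + 842176 = 843078)
(-1317595 + (P(16, -24)*((-196 - 1*(-342))/623) - 648))*(-3560636 + O) = (-1317595 + ((-57 - 19/2*16)*((-196 - 1*(-342))/623) - 648))*(-3560636 + 843078) = (-1317595 + ((-57 - 152)*((-196 + 342)*(1/623)) - 648))*(-2717558) = (-1317595 + (-30514/623 - 648))*(-2717558) = (-1317595 - 434218/623)*(-2717558) = -821295903/623*(-2717558) = 2231919251564874/623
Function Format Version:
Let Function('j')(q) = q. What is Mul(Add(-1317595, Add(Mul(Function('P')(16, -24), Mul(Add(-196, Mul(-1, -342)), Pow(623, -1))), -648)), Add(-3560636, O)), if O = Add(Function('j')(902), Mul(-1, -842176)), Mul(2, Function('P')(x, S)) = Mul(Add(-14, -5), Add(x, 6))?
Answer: Rational(2231919251564874, 623) ≈ 3.5825e+12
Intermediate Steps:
Function('P')(x, S) = Add(-57, Mul(Rational(-19, 2), x)) (Function('P')(x, S) = Mul(Rational(1, 2), Mul(Add(-14, -5), Add(x, 6))) = Mul(Rational(1, 2), Mul(-19, Add(6, x))) = Mul(Rational(1, 2), Add(-114, Mul(-19, x))) = Add(-57, Mul(Rational(-19, 2), x)))
O = 843078 (O = Add(902, Mul(-1, -842176)) = Add(902, 842176) = 843078)
Mul(Add(-1317595, Add(Mul(Function('P')(16, -24), Mul(Add(-196, Mul(-1, -342)), Pow(623, -1))), -648)), Add(-3560636, O)) = Mul(Add(-1317595, Add(Mul(Add(-57, Mul(Rational(-19, 2), 16)), Mul(Add(-196, Mul(-1, -342)), Pow(623, -1))), -648)), Add(-3560636, 843078)) = Mul(Add(-1317595, Add(Mul(Add(-57, -152), Mul(Add(-196, 342), Rational(1, 623))), -648)), -2717558) = Mul(Add(-1317595, Add(Mul(-209, Mul(146, Rational(1, 623))), -648)), -2717558) = Mul(Add(-1317595, Add(Mul(-209, Rational(146, 623)), -648)), -2717558) = Mul(Add(-1317595, Add(Rational(-30514, 623), -648)), -2717558) = Mul(Add(-1317595, Rational(-434218, 623)), -2717558) = Mul(Rational(-821295903, 623), -2717558) = Rational(2231919251564874, 623)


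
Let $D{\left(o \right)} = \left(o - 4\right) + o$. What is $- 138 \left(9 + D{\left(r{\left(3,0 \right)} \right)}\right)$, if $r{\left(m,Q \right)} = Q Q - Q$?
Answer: $-690$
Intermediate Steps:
$r{\left(m,Q \right)} = Q^{2} - Q$
$D{\left(o \right)} = -4 + 2 o$ ($D{\left(o \right)} = \left(-4 + o\right) + o = -4 + 2 o$)
$- 138 \left(9 + D{\left(r{\left(3,0 \right)} \right)}\right) = - 138 \left(9 - \left(4 - 2 \cdot 0 \left(-1 + 0\right)\right)\right) = - 138 \left(9 - \left(4 - 2 \cdot 0 \left(-1\right)\right)\right) = - 138 \left(9 + \left(-4 + 2 \cdot 0\right)\right) = - 138 \left(9 + \left(-4 + 0\right)\right) = - 138 \left(9 - 4\right) = \left(-138\right) 5 = -690$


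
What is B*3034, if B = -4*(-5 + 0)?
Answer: 60680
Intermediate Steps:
B = 20 (B = -4*(-5) = 20)
B*3034 = 20*3034 = 60680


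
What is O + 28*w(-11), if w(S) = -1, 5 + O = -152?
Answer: -185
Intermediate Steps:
O = -157 (O = -5 - 152 = -157)
O + 28*w(-11) = -157 + 28*(-1) = -157 - 28 = -185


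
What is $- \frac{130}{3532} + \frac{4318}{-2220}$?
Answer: $- \frac{971236}{490065} \approx -1.9819$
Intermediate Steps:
$- \frac{130}{3532} + \frac{4318}{-2220} = \left(-130\right) \frac{1}{3532} + 4318 \left(- \frac{1}{2220}\right) = - \frac{65}{1766} - \frac{2159}{1110} = - \frac{971236}{490065}$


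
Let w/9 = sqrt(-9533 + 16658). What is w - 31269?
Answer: -31269 + 45*sqrt(285) ≈ -30509.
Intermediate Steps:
w = 45*sqrt(285) (w = 9*sqrt(-9533 + 16658) = 9*sqrt(7125) = 9*(5*sqrt(285)) = 45*sqrt(285) ≈ 759.69)
w - 31269 = 45*sqrt(285) - 31269 = -31269 + 45*sqrt(285)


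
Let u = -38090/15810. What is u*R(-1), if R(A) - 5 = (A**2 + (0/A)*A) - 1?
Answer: -19045/1581 ≈ -12.046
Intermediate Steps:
u = -3809/1581 (u = -38090*1/15810 = -3809/1581 ≈ -2.4092)
R(A) = 4 + A**2 (R(A) = 5 + ((A**2 + (0/A)*A) - 1) = 5 + ((A**2 + 0*A) - 1) = 5 + ((A**2 + 0) - 1) = 5 + (A**2 - 1) = 5 + (-1 + A**2) = 4 + A**2)
u*R(-1) = -3809*(4 + (-1)**2)/1581 = -3809*(4 + 1)/1581 = -3809/1581*5 = -19045/1581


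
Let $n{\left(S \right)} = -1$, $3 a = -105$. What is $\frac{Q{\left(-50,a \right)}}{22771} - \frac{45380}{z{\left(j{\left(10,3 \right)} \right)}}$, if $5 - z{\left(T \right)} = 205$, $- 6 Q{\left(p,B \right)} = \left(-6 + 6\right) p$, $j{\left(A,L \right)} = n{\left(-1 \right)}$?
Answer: $\frac{2269}{10} \approx 226.9$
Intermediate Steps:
$a = -35$ ($a = \frac{1}{3} \left(-105\right) = -35$)
$j{\left(A,L \right)} = -1$
$Q{\left(p,B \right)} = 0$ ($Q{\left(p,B \right)} = - \frac{\left(-6 + 6\right) p}{6} = - \frac{0 p}{6} = \left(- \frac{1}{6}\right) 0 = 0$)
$z{\left(T \right)} = -200$ ($z{\left(T \right)} = 5 - 205 = -200$)
$\frac{Q{\left(-50,a \right)}}{22771} - \frac{45380}{z{\left(j{\left(10,3 \right)} \right)}} = \frac{0}{22771} - \frac{45380}{-200} = 0 \cdot \frac{1}{22771} - - \frac{2269}{10} = 0 + \frac{2269}{10} = \frac{2269}{10}$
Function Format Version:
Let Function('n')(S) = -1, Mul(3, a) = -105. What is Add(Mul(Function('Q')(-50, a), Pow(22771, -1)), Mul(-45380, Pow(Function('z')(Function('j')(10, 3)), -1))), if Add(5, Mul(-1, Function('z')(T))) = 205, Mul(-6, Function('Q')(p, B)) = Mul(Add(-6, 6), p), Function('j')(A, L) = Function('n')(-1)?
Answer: Rational(2269, 10) ≈ 226.90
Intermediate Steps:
a = -35 (a = Mul(Rational(1, 3), -105) = -35)
Function('j')(A, L) = -1
Function('Q')(p, B) = 0 (Function('Q')(p, B) = Mul(Rational(-1, 6), Mul(Add(-6, 6), p)) = Mul(Rational(-1, 6), Mul(0, p)) = Mul(Rational(-1, 6), 0) = 0)
Function('z')(T) = -200 (Function('z')(T) = Add(5, Mul(-1, 205)) = Add(5, -205) = -200)
Add(Mul(Function('Q')(-50, a), Pow(22771, -1)), Mul(-45380, Pow(Function('z')(Function('j')(10, 3)), -1))) = Add(Mul(0, Pow(22771, -1)), Mul(-45380, Pow(-200, -1))) = Add(Mul(0, Rational(1, 22771)), Mul(-45380, Rational(-1, 200))) = Add(0, Rational(2269, 10)) = Rational(2269, 10)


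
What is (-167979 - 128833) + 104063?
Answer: -192749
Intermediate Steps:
(-167979 - 128833) + 104063 = -296812 + 104063 = -192749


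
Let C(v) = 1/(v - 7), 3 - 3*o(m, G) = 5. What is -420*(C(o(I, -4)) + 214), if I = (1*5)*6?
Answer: -2065980/23 ≈ -89825.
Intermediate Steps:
I = 30 (I = 5*6 = 30)
o(m, G) = -2/3 (o(m, G) = 1 - 1/3*5 = 1 - 5/3 = -2/3)
C(v) = 1/(-7 + v)
-420*(C(o(I, -4)) + 214) = -420*(1/(-7 - 2/3) + 214) = -420*(1/(-23/3) + 214) = -420*(-3/23 + 214) = -420*4919/23 = -2065980/23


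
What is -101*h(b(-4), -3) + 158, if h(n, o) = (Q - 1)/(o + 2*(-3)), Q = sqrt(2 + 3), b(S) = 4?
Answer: 1321/9 + 101*sqrt(5)/9 ≈ 171.87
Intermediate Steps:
Q = sqrt(5) ≈ 2.2361
h(n, o) = (-1 + sqrt(5))/(-6 + o) (h(n, o) = (sqrt(5) - 1)/(o + 2*(-3)) = (-1 + sqrt(5))/(o - 6) = (-1 + sqrt(5))/(-6 + o))
-101*h(b(-4), -3) + 158 = -101*(-1 + sqrt(5))/(-6 - 3) + 158 = -101*(-1 + sqrt(5))/(-9) + 158 = -(-101)*(-1 + sqrt(5))/9 + 158 = -101*(1/9 - sqrt(5)/9) + 158 = (-101/9 + 101*sqrt(5)/9) + 158 = 1321/9 + 101*sqrt(5)/9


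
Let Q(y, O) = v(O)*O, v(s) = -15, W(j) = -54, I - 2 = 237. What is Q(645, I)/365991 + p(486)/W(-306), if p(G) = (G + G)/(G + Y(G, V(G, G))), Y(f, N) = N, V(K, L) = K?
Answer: -186527/6587838 ≈ -0.028314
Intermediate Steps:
I = 239 (I = 2 + 237 = 239)
p(G) = 1 (p(G) = (G + G)/(G + G) = (2*G)/((2*G)) = (2*G)*(1/(2*G)) = 1)
Q(y, O) = -15*O
Q(645, I)/365991 + p(486)/W(-306) = -15*239/365991 + 1/(-54) = -3585*1/365991 + 1*(-1/54) = -1195/121997 - 1/54 = -186527/6587838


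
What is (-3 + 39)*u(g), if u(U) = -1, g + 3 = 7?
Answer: -36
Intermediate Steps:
g = 4 (g = -3 + 7 = 4)
(-3 + 39)*u(g) = (-3 + 39)*(-1) = 36*(-1) = -36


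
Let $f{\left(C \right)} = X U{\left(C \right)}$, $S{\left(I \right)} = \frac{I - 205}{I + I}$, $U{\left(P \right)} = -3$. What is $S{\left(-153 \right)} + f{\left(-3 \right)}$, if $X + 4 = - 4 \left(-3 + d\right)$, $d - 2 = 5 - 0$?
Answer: $\frac{9359}{153} \approx 61.17$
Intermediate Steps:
$d = 7$ ($d = 2 + \left(5 - 0\right) = 2 + \left(5 + 0\right) = 2 + 5 = 7$)
$S{\left(I \right)} = \frac{-205 + I}{2 I}$
$X = -20$ ($X = -4 - 4 \left(-3 + 7\right) = -4 - 16 = -20$)
$f{\left(C \right)} = 60$ ($f{\left(C \right)} = \left(-20\right) \left(-3\right) = 60$)
$S{\left(-153 \right)} + f{\left(-3 \right)} = \frac{-205 - 153}{2 \left(-153\right)} + 60 = \frac{1}{2} \left(- \frac{1}{153}\right) \left(-358\right) + 60 = \frac{179}{153} + 60 = \frac{9359}{153}$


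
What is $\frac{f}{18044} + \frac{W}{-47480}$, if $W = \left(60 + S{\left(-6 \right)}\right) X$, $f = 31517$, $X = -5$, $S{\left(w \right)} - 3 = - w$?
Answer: $\frac{75132617}{42836456} \approx 1.7539$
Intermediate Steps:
$S{\left(w \right)} = 3 - w$
$W = -345$ ($W = \left(60 + \left(3 - -6\right)\right) \left(-5\right) = \left(60 + \left(3 + 6\right)\right) \left(-5\right) = \left(60 + 9\right) \left(-5\right) = 69 \left(-5\right) = -345$)
$\frac{f}{18044} + \frac{W}{-47480} = \frac{31517}{18044} - \frac{345}{-47480} = 31517 \cdot \frac{1}{18044} - - \frac{69}{9496} = \frac{31517}{18044} + \frac{69}{9496} = \frac{75132617}{42836456}$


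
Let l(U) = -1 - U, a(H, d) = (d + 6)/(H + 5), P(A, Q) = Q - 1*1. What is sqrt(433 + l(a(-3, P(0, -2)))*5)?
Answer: 29*sqrt(2)/2 ≈ 20.506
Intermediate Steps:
P(A, Q) = -1 + Q (P(A, Q) = Q - 1 = -1 + Q)
a(H, d) = (6 + d)/(5 + H)
sqrt(433 + l(a(-3, P(0, -2)))*5) = sqrt(433 + (-1 - (6 + (-1 - 2))/(5 - 3))*5) = sqrt(433 + (-1 - (6 - 3)/2)*5) = sqrt(433 + (-1 - 3/2)*5) = sqrt(433 - 5/2*5) = sqrt(433 - 25/2) = sqrt(841/2) = 29*sqrt(2)/2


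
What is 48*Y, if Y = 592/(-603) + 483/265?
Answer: 2149904/53265 ≈ 40.362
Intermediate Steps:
Y = 134369/159795 (Y = 592*(-1/603) + 483*(1/265) = -592/603 + 483/265 = 134369/159795 ≈ 0.84088)
48*Y = 48*(134369/159795) = 2149904/53265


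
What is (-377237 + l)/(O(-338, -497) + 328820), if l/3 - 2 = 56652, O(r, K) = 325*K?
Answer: -41455/33459 ≈ -1.2390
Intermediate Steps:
l = 169962 (l = 6 + 3*56652 = 6 + 169956 = 169962)
(-377237 + l)/(O(-338, -497) + 328820) = (-377237 + 169962)/(325*(-497) + 328820) = -207275/(-161525 + 328820) = -207275/167295 = -207275*1/167295 = -41455/33459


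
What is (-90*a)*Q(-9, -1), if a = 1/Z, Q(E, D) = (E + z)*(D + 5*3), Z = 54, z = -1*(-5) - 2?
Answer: 140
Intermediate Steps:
z = 3 (z = 5 - 2 = 3)
Q(E, D) = (3 + E)*(15 + D) (Q(E, D) = (E + 3)*(D + 5*3) = (3 + E)*(D + 15) = (3 + E)*(15 + D))
a = 1/54 ≈ 0.018519
(-90*a)*Q(-9, -1) = (-90*1/54)*(45 + 3*(-1) + 15*(-9) - 1*(-9)) = -5*(45 - 3 - 135 + 9)/3 = -5/3*(-84) = 140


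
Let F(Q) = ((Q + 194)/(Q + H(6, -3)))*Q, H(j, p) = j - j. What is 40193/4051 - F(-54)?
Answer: -526947/4051 ≈ -130.08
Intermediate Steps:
H(j, p) = 0
F(Q) = 194 + Q (F(Q) = ((Q + 194)/(Q + 0))*Q = ((194 + Q)/Q)*Q = 194 + Q)
40193/4051 - F(-54) = 40193/4051 - (194 - 54) = 40193*(1/4051) - 1*140 = 40193/4051 - 140 = -526947/4051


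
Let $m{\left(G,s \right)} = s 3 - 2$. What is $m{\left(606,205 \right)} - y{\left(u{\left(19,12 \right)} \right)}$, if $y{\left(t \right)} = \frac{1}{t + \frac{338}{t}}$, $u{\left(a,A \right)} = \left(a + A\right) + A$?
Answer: $\frac{1340588}{2187} \approx 612.98$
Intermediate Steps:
$m{\left(G,s \right)} = -2 + 3 s$ ($m{\left(G,s \right)} = 3 s - 2 = -2 + 3 s$)
$u{\left(a,A \right)} = a + 2 A$ ($u{\left(a,A \right)} = \left(A + a\right) + A = a + 2 A$)
$m{\left(606,205 \right)} - y{\left(u{\left(19,12 \right)} \right)} = \left(-2 + 3 \cdot 205\right) - \frac{19 + 2 \cdot 12}{338 + \left(19 + 2 \cdot 12\right)^{2}} = \left(-2 + 615\right) - \frac{19 + 24}{338 + \left(19 + 24\right)^{2}} = 613 - \frac{43}{338 + 43^{2}} = 613 - \frac{43}{338 + 1849} = 613 - \frac{43}{2187} = \frac{1340588}{2187}$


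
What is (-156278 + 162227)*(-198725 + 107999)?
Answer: -539728974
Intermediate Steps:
(-156278 + 162227)*(-198725 + 107999) = 5949*(-90726) = -539728974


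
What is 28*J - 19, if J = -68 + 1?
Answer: -1895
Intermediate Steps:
J = -67
28*J - 19 = 28*(-67) - 19 = -1876 - 19 = -1895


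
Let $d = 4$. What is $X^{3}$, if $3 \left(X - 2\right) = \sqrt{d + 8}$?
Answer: $16 + \frac{80 \sqrt{3}}{9} \approx 31.396$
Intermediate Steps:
$X = 2 + \frac{2 \sqrt{3}}{3}$ ($X = 2 + \frac{\sqrt{4 + 8}}{3} = 2 + \frac{\sqrt{12}}{3} = 2 + \frac{2 \sqrt{3}}{3} \approx 3.1547$)
$X^{3} = \left(2 + \frac{2 \sqrt{3}}{3}\right)^{3}$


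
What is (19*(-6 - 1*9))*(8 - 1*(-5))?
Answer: -3705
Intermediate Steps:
(19*(-6 - 1*9))*(8 - 1*(-5)) = (19*(-6 - 9))*(8 + 5) = (19*(-15))*13 = -285*13 = -3705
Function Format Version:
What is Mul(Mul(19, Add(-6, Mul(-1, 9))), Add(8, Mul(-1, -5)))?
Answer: -3705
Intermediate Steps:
Mul(Mul(19, Add(-6, Mul(-1, 9))), Add(8, Mul(-1, -5))) = Mul(Mul(19, Add(-6, -9)), Add(8, 5)) = Mul(Mul(19, -15), 13) = Mul(-285, 13) = -3705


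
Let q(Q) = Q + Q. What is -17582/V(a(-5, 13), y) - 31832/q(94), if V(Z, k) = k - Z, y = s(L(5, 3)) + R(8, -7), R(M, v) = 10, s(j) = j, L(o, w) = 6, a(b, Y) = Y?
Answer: -850228/141 ≈ -6030.0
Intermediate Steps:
y = 16 (y = 6 + 10 = 16)
q(Q) = 2*Q
-17582/V(a(-5, 13), y) - 31832/q(94) = -17582/(16 - 1*13) - 31832/(2*94) = -17582/(16 - 13) - 31832/188 = -17582/3 - 31832*1/188 = -17582*⅓ - 7958/47 = -17582/3 - 7958/47 = -850228/141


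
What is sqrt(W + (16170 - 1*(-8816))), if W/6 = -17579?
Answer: 2*I*sqrt(20122) ≈ 283.7*I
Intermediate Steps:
W = -105474 (W = 6*(-17579) = -105474)
sqrt(W + (16170 - 1*(-8816))) = sqrt(-105474 + (16170 - 1*(-8816))) = sqrt(-105474 + (16170 + 8816)) = sqrt(-105474 + 24986) = sqrt(-80488) = 2*I*sqrt(20122)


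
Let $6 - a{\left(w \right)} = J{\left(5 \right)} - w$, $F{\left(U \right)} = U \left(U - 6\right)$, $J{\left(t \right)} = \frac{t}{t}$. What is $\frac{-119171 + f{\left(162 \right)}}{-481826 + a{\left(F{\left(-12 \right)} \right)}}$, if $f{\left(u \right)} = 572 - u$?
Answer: $\frac{39587}{160535} \approx 0.24659$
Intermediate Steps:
$J{\left(t \right)} = 1$
$F{\left(U \right)} = U \left(-6 + U\right)$
$a{\left(w \right)} = 5 + w$ ($a{\left(w \right)} = 6 - \left(1 - w\right) = 6 + \left(-1 + w\right) = 5 + w$)
$\frac{-119171 + f{\left(162 \right)}}{-481826 + a{\left(F{\left(-12 \right)} \right)}} = \frac{-119171 + \left(572 - 162\right)}{-481826 - \left(-5 + 12 \left(-6 - 12\right)\right)} = \frac{-119171 + \left(572 - 162\right)}{-481826 + \left(5 - -216\right)} = \frac{-119171 + 410}{-481826 + \left(5 + 216\right)} = - \frac{118761}{-481826 + 221} = - \frac{118761}{-481605} = \left(-118761\right) \left(- \frac{1}{481605}\right) = \frac{39587}{160535}$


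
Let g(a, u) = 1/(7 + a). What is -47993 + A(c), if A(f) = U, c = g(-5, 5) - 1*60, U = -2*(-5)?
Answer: -47983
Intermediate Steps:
U = 10
c = -119/2 (c = 1/(7 - 5) - 1*60 = 1/2 - 60 = -119/2 ≈ -59.500)
A(f) = 10
-47993 + A(c) = -47993 + 10 = -47983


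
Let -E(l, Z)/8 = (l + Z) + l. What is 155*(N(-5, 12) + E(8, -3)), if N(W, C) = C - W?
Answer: -13485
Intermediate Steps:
E(l, Z) = -16*l - 8*Z (E(l, Z) = -8*((l + Z) + l) = -8*((Z + l) + l) = -8*(Z + 2*l) = -16*l - 8*Z)
155*(N(-5, 12) + E(8, -3)) = 155*((12 - 1*(-5)) + (-16*8 - 8*(-3))) = 155*((12 + 5) + (-128 + 24)) = 155*(17 - 104) = 155*(-87) = -13485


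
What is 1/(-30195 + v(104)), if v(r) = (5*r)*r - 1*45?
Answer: 1/23840 ≈ 4.1946e-5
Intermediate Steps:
v(r) = -45 + 5*r² (v(r) = 5*r² - 45 = -45 + 5*r²)
1/(-30195 + v(104)) = 1/(-30195 + (-45 + 5*104²)) = 1/(-30195 + (-45 + 5*10816)) = 1/(-30195 + (-45 + 54080)) = 1/(-30195 + 54035) = 1/23840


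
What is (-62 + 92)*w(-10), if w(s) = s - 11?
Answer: -630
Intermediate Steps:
w(s) = -11 + s
(-62 + 92)*w(-10) = (-62 + 92)*(-11 - 10) = 30*(-21) = -630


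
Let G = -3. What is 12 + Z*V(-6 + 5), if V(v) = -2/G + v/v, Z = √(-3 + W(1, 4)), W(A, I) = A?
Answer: 12 + 5*I*√2/3 ≈ 12.0 + 2.357*I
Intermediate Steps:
Z = I*√2 (Z = √(-3 + 1) = √(-2) = I*√2 ≈ 1.4142*I)
V(v) = 5/3 (V(v) = -2/(-3) + v/v = -2*(-⅓) + 1 = ⅔ + 1 = 5/3)
12 + Z*V(-6 + 5) = 12 + (I*√2)*(5/3) = 12 + 5*I*√2/3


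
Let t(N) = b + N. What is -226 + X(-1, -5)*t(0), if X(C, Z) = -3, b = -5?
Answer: -211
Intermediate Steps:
t(N) = -5 + N
-226 + X(-1, -5)*t(0) = -226 - 3*(-5 + 0) = -226 - 3*(-5) = -226 + 15 = -211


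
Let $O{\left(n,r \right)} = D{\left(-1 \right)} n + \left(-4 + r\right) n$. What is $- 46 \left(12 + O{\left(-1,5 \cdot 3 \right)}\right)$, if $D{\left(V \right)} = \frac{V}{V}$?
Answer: $0$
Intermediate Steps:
$D{\left(V \right)} = 1$
$O{\left(n,r \right)} = n + n \left(-4 + r\right)$ ($O{\left(n,r \right)} = 1 n + \left(-4 + r\right) n = n + n \left(-4 + r\right)$)
$- 46 \left(12 + O{\left(-1,5 \cdot 3 \right)}\right) = - 46 \left(12 - \left(-3 + 5 \cdot 3\right)\right) = - 46 \left(12 - \left(-3 + 15\right)\right) = - 46 \left(12 - 12\right) = \left(-46\right) 0 = 0$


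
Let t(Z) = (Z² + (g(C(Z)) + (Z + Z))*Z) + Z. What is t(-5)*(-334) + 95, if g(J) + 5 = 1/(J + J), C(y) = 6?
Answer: -188975/6 ≈ -31496.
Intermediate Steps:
g(J) = -5 + 1/(2*J) (g(J) = -5 + 1/(J + J) = -5 + 1/(2*J))
t(Z) = Z + Z² + Z*(-59/12 + 2*Z) (t(Z) = (Z² + ((-5 + (½)/6) + (Z + Z))*Z) + Z = (Z² + ((-5 + (½)*(⅙)) + 2*Z)*Z) + Z = (Z² + ((-5 + 1/12) + 2*Z)*Z) + Z = (Z² + (-59/12 + 2*Z)*Z) + Z = (Z² + Z*(-59/12 + 2*Z)) + Z = Z + Z² + Z*(-59/12 + 2*Z))
t(-5)*(-334) + 95 = ((1/12)*(-5)*(-47 + 36*(-5)))*(-334) + 95 = ((1/12)*(-5)*(-47 - 180))*(-334) + 95 = ((1/12)*(-5)*(-227))*(-334) + 95 = (1135/12)*(-334) + 95 = -189545/6 + 95 = -188975/6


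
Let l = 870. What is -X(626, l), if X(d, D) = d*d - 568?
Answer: -391308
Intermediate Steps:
X(d, D) = -568 + d² (X(d, D) = d² - 568 = -568 + d²)
-X(626, l) = -(-568 + 626²) = -(-568 + 391876) = -1*391308 = -391308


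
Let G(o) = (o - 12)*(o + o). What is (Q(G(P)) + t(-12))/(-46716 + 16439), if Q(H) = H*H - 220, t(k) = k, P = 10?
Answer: -1368/30277 ≈ -0.045183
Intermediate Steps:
G(o) = 2*o*(-12 + o) (G(o) = (-12 + o)*(2*o) = 2*o*(-12 + o))
Q(H) = -220 + H² (Q(H) = H² - 220 = -220 + H²)
(Q(G(P)) + t(-12))/(-46716 + 16439) = ((-220 + (2*10*(-12 + 10))²) - 12)/(-46716 + 16439) = ((-220 + (2*10*(-2))²) - 12)/(-30277) = ((-220 + (-40)²) - 12)*(-1/30277) = ((-220 + 1600) - 12)*(-1/30277) = (1380 - 12)*(-1/30277) = 1368*(-1/30277) = -1368/30277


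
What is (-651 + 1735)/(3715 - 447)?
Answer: 271/817 ≈ 0.33170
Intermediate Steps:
(-651 + 1735)/(3715 - 447) = 1084/3268 = 1084*(1/3268) = 271/817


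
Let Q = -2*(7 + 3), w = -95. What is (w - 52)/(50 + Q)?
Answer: -49/10 ≈ -4.9000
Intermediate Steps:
Q = -20 (Q = -2*10 = -20)
(w - 52)/(50 + Q) = (-95 - 52)/(50 - 20) = -147/30 = (1/30)*(-147) = -49/10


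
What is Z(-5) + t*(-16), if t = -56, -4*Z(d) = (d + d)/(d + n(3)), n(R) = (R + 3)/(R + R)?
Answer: 7163/8 ≈ 895.38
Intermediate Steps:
n(R) = (3 + R)/(2*R) (n(R) = (3 + R)/((2*R)) = (3 + R)*(1/(2*R)) = (3 + R)/(2*R))
Z(d) = -d/(2*(1 + d)) (Z(d) = -(d + d)/(4*(d + (½)*(3 + 3)/3)) = -2*d/(4*(d + (½)*(⅓)*6)) = -2*d/(4*(d + 1)) = -2*d/(4*(1 + d)) = -d/(2*(1 + d)))
Z(-5) + t*(-16) = -1*(-5)/(2 + 2*(-5)) - 56*(-16) = -1*(-5)/(2 - 10) + 896 = -1*(-5)/(-8) + 896 = -1*(-5)*(-⅛) + 896 = -5/8 + 896 = 7163/8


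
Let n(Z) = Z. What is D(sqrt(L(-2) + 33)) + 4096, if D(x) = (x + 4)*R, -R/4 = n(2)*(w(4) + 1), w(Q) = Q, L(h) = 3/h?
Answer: 3936 - 60*sqrt(14) ≈ 3711.5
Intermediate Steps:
R = -40 (R = -8*(4 + 1) = -8*5 = -4*10 = -40)
D(x) = -160 - 40*x (D(x) = (x + 4)*(-40) = (4 + x)*(-40) = -160 - 40*x)
D(sqrt(L(-2) + 33)) + 4096 = (-160 - 40*sqrt(3/(-2) + 33)) + 4096 = (-160 - 40*sqrt(3*(-1/2) + 33)) + 4096 = (-160 - 40*sqrt(-3/2 + 33)) + 4096 = (-160 - 60*sqrt(14)) + 4096 = 3936 - 60*sqrt(14)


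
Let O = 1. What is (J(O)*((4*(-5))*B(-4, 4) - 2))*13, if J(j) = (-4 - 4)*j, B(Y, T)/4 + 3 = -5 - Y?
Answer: -33072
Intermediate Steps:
B(Y, T) = -32 - 4*Y (B(Y, T) = -12 + 4*(-5 - Y) = -12 + (-20 - 4*Y) = -32 - 4*Y)
J(j) = -8*j
(J(O)*((4*(-5))*B(-4, 4) - 2))*13 = ((-8*1)*((4*(-5))*(-32 - 4*(-4)) - 2))*13 = -8*(-20*(-32 + 16) - 2)*13 = -8*(-20*(-16) - 2)*13 = -8*(320 - 2)*13 = -8*318*13 = -2544*13 = -33072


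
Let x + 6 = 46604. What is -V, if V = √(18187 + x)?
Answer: -√64785 ≈ -254.53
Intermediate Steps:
x = 46598 (x = -6 + 46604 = 46598)
V = √64785 (V = √(18187 + 46598) = √64785 ≈ 254.53)
-V = -√64785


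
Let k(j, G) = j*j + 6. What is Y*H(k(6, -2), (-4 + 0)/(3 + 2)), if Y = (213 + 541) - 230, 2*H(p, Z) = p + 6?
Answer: 12576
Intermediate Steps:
k(j, G) = 6 + j² (k(j, G) = j² + 6 = 6 + j²)
H(p, Z) = 3 + p/2 (H(p, Z) = (p + 6)/2 = (6 + p)/2 = 3 + p/2)
Y = 524 (Y = 754 - 230 = 524)
Y*H(k(6, -2), (-4 + 0)/(3 + 2)) = 524*(3 + (6 + 6²)/2) = 524*(3 + (6 + 36)/2) = 524*(3 + (½)*42) = 524*(3 + 21) = 524*24 = 12576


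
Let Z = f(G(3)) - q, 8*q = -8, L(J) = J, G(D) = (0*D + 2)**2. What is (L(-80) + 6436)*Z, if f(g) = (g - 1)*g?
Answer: 82628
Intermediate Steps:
G(D) = 4 (G(D) = (0 + 2)**2 = 2**2 = 4)
f(g) = g*(-1 + g) (f(g) = (-1 + g)*g = g*(-1 + g))
q = -1 (q = (1/8)*(-8) = -1)
Z = 13 (Z = 4*(-1 + 4) - 1*(-1) = 4*3 + 1 = 12 + 1 = 13)
(L(-80) + 6436)*Z = (-80 + 6436)*13 = 6356*13 = 82628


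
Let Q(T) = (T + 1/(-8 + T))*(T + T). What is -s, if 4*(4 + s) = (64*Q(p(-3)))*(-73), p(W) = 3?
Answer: 98132/5 ≈ 19626.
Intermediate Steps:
Q(T) = 2*T*(T + 1/(-8 + T)) (Q(T) = (T + 1/(-8 + T))*(2*T) = 2*T*(T + 1/(-8 + T)))
s = -98132/5 (s = -4 + ((64*(2*3*(1 + 3**2 - 8*3)/(-8 + 3)))*(-73))/4 = -4 + ((64*(2*3*(1 + 9 - 24)/(-5)))*(-73))/4 = -4 + ((64*(2*3*(-1/5)*(-14)))*(-73))/4 = -4 + ((64*(84/5))*(-73))/4 = -4 + ((5376/5)*(-73))/4 = -4 + (1/4)*(-392448/5) = -4 - 98112/5 = -98132/5 ≈ -19626.)
-s = -1*(-98132/5) = 98132/5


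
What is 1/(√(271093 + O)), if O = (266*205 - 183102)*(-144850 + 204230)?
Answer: -I*√848259363/2544778089 ≈ -1.1445e-5*I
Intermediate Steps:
O = -7634605360 (O = (54530 - 183102)*59380 = -128572*59380 = -7634605360)
1/(√(271093 + O)) = 1/(√(271093 - 7634605360)) = 1/(√(-7634334267)) = 1/(3*I*√848259363) = -I*√848259363/2544778089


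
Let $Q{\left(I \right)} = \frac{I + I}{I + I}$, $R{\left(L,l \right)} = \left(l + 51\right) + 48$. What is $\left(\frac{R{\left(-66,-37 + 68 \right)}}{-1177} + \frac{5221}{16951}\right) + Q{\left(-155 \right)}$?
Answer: $\frac{94438}{78859} \approx 1.1976$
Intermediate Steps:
$R{\left(L,l \right)} = 99 + l$ ($R{\left(L,l \right)} = \left(51 + l\right) + 48 = 99 + l$)
$Q{\left(I \right)} = 1$ ($Q{\left(I \right)} = \frac{2 I}{2 I} = 2 I \frac{1}{2 I} = 1$)
$\left(\frac{R{\left(-66,-37 + 68 \right)}}{-1177} + \frac{5221}{16951}\right) + Q{\left(-155 \right)} = \left(\frac{99 + \left(-37 + 68\right)}{-1177} + \frac{5221}{16951}\right) + 1 = \left(\left(99 + 31\right) \left(- \frac{1}{1177}\right) + 5221 \cdot \frac{1}{16951}\right) + 1 = \left(130 \left(- \frac{1}{1177}\right) + \frac{227}{737}\right) + 1 = \left(- \frac{130}{1177} + \frac{227}{737}\right) + 1 = \frac{15579}{78859} + 1 = \frac{94438}{78859}$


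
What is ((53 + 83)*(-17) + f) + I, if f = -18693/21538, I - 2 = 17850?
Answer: 334681827/21538 ≈ 15539.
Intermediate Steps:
I = 17852 (I = 2 + 17850 = 17852)
f = -18693/21538 (f = -18693*1/21538 = -18693/21538 ≈ -0.86791)
((53 + 83)*(-17) + f) + I = ((53 + 83)*(-17) - 18693/21538) + 17852 = (136*(-17) - 18693/21538) + 17852 = (-2312 - 18693/21538) + 17852 = -49814549/21538 + 17852 = 334681827/21538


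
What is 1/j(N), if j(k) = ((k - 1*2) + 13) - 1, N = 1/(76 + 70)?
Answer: 146/1461 ≈ 0.099932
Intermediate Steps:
N = 1/146 ≈ 0.0068493
j(k) = 10 + k (j(k) = ((k - 2) + 13) - 1 = ((-2 + k) + 13) - 1 = (11 + k) - 1 = 10 + k)
1/j(N) = 1/(10 + 1/146) = 1/(1461/146) = 146/1461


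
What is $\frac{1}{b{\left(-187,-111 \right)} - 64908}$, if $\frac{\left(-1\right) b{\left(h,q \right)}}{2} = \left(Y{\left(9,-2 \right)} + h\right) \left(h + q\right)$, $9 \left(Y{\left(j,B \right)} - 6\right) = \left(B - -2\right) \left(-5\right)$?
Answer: $- \frac{1}{172784} \approx -5.7876 \cdot 10^{-6}$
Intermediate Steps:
$Y{\left(j,B \right)} = \frac{44}{9} - \frac{5 B}{9}$ ($Y{\left(j,B \right)} = 6 + \frac{\left(B - -2\right) \left(-5\right)}{9} = 6 + \frac{\left(B + 2\right) \left(-5\right)}{9} = 6 + \frac{\left(2 + B\right) \left(-5\right)}{9} = 6 + \frac{-10 - 5 B}{9} = 6 - \left(\frac{10}{9} + \frac{5 B}{9}\right) = \frac{44}{9} - \frac{5 B}{9}$)
$b{\left(h,q \right)} = - 2 \left(6 + h\right) \left(h + q\right)$ ($b{\left(h,q \right)} = - 2 \left(\left(\frac{44}{9} - - \frac{10}{9}\right) + h\right) \left(h + q\right) = - 2 \left(\left(\frac{44}{9} + \frac{10}{9}\right) + h\right) \left(h + q\right) = - 2 \left(6 + h\right) \left(h + q\right)$)
$\frac{1}{b{\left(-187,-111 \right)} - 64908} = \frac{1}{\left(\left(-12\right) \left(-187\right) - -1332 - 2 \left(-187\right)^{2} - \left(-374\right) \left(-111\right)\right) - 64908} = \frac{1}{\left(2244 + 1332 - 69938 - 41514\right) - 64908} = \frac{1}{-107876 - 64908} = \frac{1}{-172784} = - \frac{1}{172784}$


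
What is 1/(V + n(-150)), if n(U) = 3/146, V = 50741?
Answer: 146/7408189 ≈ 1.9708e-5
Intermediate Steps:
n(U) = 3/146 (n(U) = 3*(1/146) = 3/146)
1/(V + n(-150)) = 1/(50741 + 3/146) = 1/(7408189/146) = 146/7408189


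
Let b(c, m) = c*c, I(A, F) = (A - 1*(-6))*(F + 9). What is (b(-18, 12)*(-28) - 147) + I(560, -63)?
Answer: -39783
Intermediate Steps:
I(A, F) = (6 + A)*(9 + F) (I(A, F) = (A + 6)*(9 + F) = (6 + A)*(9 + F))
b(c, m) = c²
(b(-18, 12)*(-28) - 147) + I(560, -63) = ((-18)²*(-28) - 147) + (54 + 6*(-63) + 9*560 + 560*(-63)) = (324*(-28) - 147) + (54 - 378 + 5040 - 35280) = (-9072 - 147) - 30564 = -9219 - 30564 = -39783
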